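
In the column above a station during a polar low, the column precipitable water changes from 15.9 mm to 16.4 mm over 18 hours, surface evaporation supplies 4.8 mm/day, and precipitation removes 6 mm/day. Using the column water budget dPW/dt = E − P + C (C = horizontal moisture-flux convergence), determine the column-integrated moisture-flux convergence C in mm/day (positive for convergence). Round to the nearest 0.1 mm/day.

C ≈ 1.9 mm/day

dPW/dt = (16.4 − 15.9) mm / (18/24 day) = +0.667 mm/day.
C = dPW/dt − E + P = (+0.667) − 4.8 + 6 = 1.9 mm/day.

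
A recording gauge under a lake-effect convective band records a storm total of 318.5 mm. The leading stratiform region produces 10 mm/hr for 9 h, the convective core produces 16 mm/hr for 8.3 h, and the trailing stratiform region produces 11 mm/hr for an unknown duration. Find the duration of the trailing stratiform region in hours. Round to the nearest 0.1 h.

Known phases: 10 × 9 + 16 × 8.3 = 90 + 132.8 = 222.8 mm.
Remaining depth = 318.5 − 222.8 = 95.7 mm.
Duration = 95.7 / 11 = 8.7 h.

duration ≈ 8.7 h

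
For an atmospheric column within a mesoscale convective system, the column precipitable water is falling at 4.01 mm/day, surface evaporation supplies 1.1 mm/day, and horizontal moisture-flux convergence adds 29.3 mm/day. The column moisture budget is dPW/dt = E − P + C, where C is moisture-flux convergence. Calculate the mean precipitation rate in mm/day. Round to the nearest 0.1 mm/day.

dPW/dt = -4.01 mm/day.
P = E + C − dPW/dt = 1.1 + (29.3) − (-4.01) = 34.4 mm/day.

P ≈ 34.4 mm/day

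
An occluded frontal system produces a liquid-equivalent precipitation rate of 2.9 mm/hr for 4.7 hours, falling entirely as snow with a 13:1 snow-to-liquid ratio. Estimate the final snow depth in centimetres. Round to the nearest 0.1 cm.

Liquid-equivalent depth = 2.9 × 4.7 = 13.63 mm.
Snow depth = 13.63 mm × 13 = 177.19 mm = 17.7 cm.

snow depth ≈ 17.7 cm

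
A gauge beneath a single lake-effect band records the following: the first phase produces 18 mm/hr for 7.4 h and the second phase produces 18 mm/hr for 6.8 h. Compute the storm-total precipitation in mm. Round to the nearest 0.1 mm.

Total = Σ Rᵢ Δtᵢ = 18 × 7.4 + 18 × 6.8
      = 133.2 + 122.4 = 255.6 mm.

total ≈ 255.6 mm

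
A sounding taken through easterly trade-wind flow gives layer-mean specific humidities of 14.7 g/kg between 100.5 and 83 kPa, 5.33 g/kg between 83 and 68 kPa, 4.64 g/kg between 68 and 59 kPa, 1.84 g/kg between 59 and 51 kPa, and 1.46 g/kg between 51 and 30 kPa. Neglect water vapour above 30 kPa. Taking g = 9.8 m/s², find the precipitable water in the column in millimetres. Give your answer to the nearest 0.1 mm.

PW ≈ 43.3 mm

Precipitable water is the column-integrated vapour mass per unit area: PW = (1/g) Σ q̄ Δp, with q in kg/kg and Δp in Pa (1 kg/m² of water = 1 mm).
Layer 100.5–83 kPa: Δp = 175 hPa = 17500 Pa, q̄ = 0.0147 kg/kg → 0.0147 × 17500 / 9.8 = 26.25 mm
Layer 83–68 kPa: Δp = 150 hPa = 15000 Pa, q̄ = 0.00533 kg/kg → 0.00533 × 15000 / 9.8 = 8.16 mm
Layer 68–59 kPa: Δp = 90 hPa = 9000 Pa, q̄ = 0.00464 kg/kg → 0.00464 × 9000 / 9.8 = 4.26 mm
Layer 59–51 kPa: Δp = 80 hPa = 8000 Pa, q̄ = 0.00184 kg/kg → 0.00184 × 8000 / 9.8 = 1.50 mm
Layer 51–30 kPa: Δp = 210 hPa = 21000 Pa, q̄ = 0.00146 kg/kg → 0.00146 × 21000 / 9.8 = 3.13 mm
PW = 26.25 + 8.16 + 4.26 + 1.50 + 3.13 = 43.30 ≈ 43.3 mm.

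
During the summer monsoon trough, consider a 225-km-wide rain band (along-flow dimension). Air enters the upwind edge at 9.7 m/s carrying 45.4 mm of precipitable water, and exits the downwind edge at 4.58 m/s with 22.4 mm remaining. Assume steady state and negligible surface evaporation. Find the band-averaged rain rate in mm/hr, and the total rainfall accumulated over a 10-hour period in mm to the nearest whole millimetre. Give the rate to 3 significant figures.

R ≈ 5.40 mm/hr; total ≈ 54 mm

Column moisture flux per unit crosswind length is F = V × PW.
Inflow: F_in = 9.7 × 45.4 = 440.38 mm·m/s
Outflow: F_out = 4.58 × 22.4 = 102.592 mm·m/s
Steady-state rate R = (F_in − F_out)/L = (440.38 − 102.592) / 225000 m = 1.501e-03 mm/s.
R = 1.501e-03 × 3600 = 5.40 mm/hr.
Over 10 h: total = 5.40 × 10 = 54 mm.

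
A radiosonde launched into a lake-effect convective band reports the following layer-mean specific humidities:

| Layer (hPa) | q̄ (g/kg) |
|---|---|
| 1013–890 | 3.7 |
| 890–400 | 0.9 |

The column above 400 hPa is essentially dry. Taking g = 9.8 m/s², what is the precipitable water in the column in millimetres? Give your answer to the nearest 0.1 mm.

PW ≈ 9.1 mm

Precipitable water is the column-integrated vapour mass per unit area: PW = (1/g) Σ q̄ Δp, with q in kg/kg and Δp in Pa (1 kg/m² of water = 1 mm).
Layer 1013–890 hPa: Δp = 123 hPa = 12300 Pa, q̄ = 0.0037 kg/kg → 0.0037 × 12300 / 9.8 = 4.64 mm
Layer 890–400 hPa: Δp = 490 hPa = 49000 Pa, q̄ = 0.0009 kg/kg → 0.0009 × 49000 / 9.8 = 4.50 mm
PW = 4.64 + 4.50 = 9.14 ≈ 9.1 mm.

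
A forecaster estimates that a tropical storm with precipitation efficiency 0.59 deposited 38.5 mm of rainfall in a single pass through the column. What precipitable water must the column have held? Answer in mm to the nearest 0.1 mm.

PW ≈ 65.3 mm

PW = rainfall / ε = 38.5 / 0.59 = 65.3 mm.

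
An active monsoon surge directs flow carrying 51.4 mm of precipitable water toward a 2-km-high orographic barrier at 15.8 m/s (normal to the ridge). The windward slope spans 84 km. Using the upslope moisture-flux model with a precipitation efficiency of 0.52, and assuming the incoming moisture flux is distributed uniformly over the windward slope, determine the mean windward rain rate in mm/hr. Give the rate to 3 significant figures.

R ≈ 18.1 mm/hr

Incoming column moisture flux per unit ridge length: F = V × PW = 15.8 × 51.4 = 812.12 mm·m/s.
Spread over the 84 km slope with efficiency ε = 0.52: R = ε·F/W = 0.52 × 812.12 / 84000 m = 5.027e-03 mm/s.
R = 5.027e-03 × 3600 = 18.1 mm/hr.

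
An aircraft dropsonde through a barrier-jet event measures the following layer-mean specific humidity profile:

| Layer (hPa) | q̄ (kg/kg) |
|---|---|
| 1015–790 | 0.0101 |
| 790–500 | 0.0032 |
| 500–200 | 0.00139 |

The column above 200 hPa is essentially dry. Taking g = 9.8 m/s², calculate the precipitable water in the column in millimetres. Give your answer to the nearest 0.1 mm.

Precipitable water is the column-integrated vapour mass per unit area: PW = (1/g) Σ q̄ Δp, with q in kg/kg and Δp in Pa (1 kg/m² of water = 1 mm).
Layer 1015–790 hPa: Δp = 225 hPa = 22500 Pa, q̄ = 0.0101 kg/kg → 0.0101 × 22500 / 9.8 = 23.19 mm
Layer 790–500 hPa: Δp = 290 hPa = 29000 Pa, q̄ = 0.0032 kg/kg → 0.0032 × 29000 / 9.8 = 9.47 mm
Layer 500–200 hPa: Δp = 300 hPa = 30000 Pa, q̄ = 0.00139 kg/kg → 0.00139 × 30000 / 9.8 = 4.26 mm
PW = 23.19 + 9.47 + 4.26 = 36.92 ≈ 36.9 mm.

PW ≈ 36.9 mm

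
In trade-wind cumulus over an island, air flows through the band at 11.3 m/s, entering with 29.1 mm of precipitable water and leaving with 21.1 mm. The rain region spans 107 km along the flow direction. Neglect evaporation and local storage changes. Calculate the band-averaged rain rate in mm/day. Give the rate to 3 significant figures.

Column moisture flux per unit crosswind length is F = V × PW.
Inflow: F_in = 11.3 × 29.1 = 328.83 mm·m/s
Outflow: F_out = 11.3 × 21.1 = 238.43 mm·m/s
Steady-state rate R = (F_in − F_out)/L = (328.83 − 238.43) / 107000 m = 8.449e-04 mm/s.
R = 8.449e-04 × 3600 × 24 = 73.0 mm/day.

R ≈ 73.0 mm/day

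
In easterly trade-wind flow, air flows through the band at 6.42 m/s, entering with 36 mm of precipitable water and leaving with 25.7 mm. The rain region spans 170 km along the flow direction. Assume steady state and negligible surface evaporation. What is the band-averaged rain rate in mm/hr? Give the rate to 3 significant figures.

Column moisture flux per unit crosswind length is F = V × PW.
Inflow: F_in = 6.42 × 36 = 231.12 mm·m/s
Outflow: F_out = 6.42 × 25.7 = 164.994 mm·m/s
Steady-state rate R = (F_in − F_out)/L = (231.12 − 164.994) / 170000 m = 3.890e-04 mm/s.
R = 3.890e-04 × 3600 = 1.40 mm/hr.

R ≈ 1.40 mm/hr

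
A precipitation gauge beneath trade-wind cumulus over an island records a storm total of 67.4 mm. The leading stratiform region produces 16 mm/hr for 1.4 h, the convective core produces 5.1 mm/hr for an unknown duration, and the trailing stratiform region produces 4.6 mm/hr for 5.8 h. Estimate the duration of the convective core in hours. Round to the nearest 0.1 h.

Known phases: 16 × 1.4 + 4.6 × 5.8 = 22.4 + 26.68 = 49.08 mm.
Remaining depth = 67.4 − 49.08 = 18.32 mm.
Duration = 18.32 / 5.1 = 3.6 h.

duration ≈ 3.6 h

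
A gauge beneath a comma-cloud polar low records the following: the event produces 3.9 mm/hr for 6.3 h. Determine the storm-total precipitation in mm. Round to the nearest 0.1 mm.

Total = Σ Rᵢ Δtᵢ = 3.9 × 6.3
      = 24.57 = 24.6 mm.

total ≈ 24.6 mm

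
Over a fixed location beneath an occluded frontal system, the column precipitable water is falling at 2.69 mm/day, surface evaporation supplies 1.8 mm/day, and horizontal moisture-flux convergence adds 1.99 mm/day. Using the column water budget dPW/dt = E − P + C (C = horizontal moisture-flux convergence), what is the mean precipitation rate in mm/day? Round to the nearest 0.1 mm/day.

P ≈ 6.5 mm/day

dPW/dt = -2.69 mm/day.
P = E + C − dPW/dt = 1.8 + (1.99) − (-2.69) = 6.5 mm/day.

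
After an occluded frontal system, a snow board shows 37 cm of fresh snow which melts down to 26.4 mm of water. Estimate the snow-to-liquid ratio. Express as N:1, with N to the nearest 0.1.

ratio ≈ 14.0

Ratio = snow depth / SWE = 370 mm / 26.4 mm = 14.0, i.e. 14.0:1.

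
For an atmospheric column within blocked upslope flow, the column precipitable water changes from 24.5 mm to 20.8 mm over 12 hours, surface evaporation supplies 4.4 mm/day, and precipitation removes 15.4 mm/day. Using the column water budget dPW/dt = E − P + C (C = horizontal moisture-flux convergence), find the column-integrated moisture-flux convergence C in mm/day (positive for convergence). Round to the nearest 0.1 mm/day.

C ≈ 3.6 mm/day

dPW/dt = (20.8 − 24.5) mm / (12/24 day) = -7.400 mm/day.
C = dPW/dt − E + P = (-7.400) − 4.4 + 15.4 = 3.6 mm/day.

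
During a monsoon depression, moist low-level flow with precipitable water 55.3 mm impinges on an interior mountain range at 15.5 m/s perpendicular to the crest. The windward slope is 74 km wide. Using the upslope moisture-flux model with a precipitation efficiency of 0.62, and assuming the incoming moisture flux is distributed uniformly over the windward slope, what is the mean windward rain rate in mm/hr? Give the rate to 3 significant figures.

Incoming column moisture flux per unit ridge length: F = V × PW = 15.5 × 55.3 = 857.15 mm·m/s.
Spread over the 74 km slope with efficiency ε = 0.62: R = ε·F/W = 0.62 × 857.15 / 74000 m = 7.182e-03 mm/s.
R = 7.182e-03 × 3600 = 25.9 mm/hr.

R ≈ 25.9 mm/hr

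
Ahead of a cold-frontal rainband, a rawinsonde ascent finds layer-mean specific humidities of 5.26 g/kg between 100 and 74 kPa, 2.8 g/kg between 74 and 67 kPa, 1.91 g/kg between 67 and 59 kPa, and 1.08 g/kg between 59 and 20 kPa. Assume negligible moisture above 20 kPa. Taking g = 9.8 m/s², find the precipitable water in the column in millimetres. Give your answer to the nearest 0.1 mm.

Precipitable water is the column-integrated vapour mass per unit area: PW = (1/g) Σ q̄ Δp, with q in kg/kg and Δp in Pa (1 kg/m² of water = 1 mm).
Layer 100–74 kPa: Δp = 260 hPa = 26000 Pa, q̄ = 0.00526 kg/kg → 0.00526 × 26000 / 9.8 = 13.96 mm
Layer 74–67 kPa: Δp = 70 hPa = 7000 Pa, q̄ = 0.0028 kg/kg → 0.0028 × 7000 / 9.8 = 2.00 mm
Layer 67–59 kPa: Δp = 80 hPa = 8000 Pa, q̄ = 0.00191 kg/kg → 0.00191 × 8000 / 9.8 = 1.56 mm
Layer 59–20 kPa: Δp = 390 hPa = 39000 Pa, q̄ = 0.00108 kg/kg → 0.00108 × 39000 / 9.8 = 4.30 mm
PW = 13.96 + 2.00 + 1.56 + 4.30 = 21.82 ≈ 21.8 mm.

PW ≈ 21.8 mm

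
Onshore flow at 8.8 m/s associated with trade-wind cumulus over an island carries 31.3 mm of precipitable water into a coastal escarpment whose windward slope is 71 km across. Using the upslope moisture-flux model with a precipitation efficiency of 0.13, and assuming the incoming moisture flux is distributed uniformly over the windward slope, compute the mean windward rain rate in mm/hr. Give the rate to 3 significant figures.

R ≈ 1.82 mm/hr

Incoming column moisture flux per unit ridge length: F = V × PW = 8.8 × 31.3 = 275.44 mm·m/s.
Spread over the 71 km slope with efficiency ε = 0.13: R = ε·F/W = 0.13 × 275.44 / 71000 m = 5.043e-04 mm/s.
R = 5.043e-04 × 3600 = 1.82 mm/hr.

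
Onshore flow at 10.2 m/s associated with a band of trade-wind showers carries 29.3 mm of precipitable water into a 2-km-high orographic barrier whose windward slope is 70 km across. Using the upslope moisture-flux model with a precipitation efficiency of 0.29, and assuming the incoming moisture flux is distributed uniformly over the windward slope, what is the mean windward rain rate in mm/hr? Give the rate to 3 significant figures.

R ≈ 4.46 mm/hr

Incoming column moisture flux per unit ridge length: F = V × PW = 10.2 × 29.3 = 298.86 mm·m/s.
Spread over the 70 km slope with efficiency ε = 0.29: R = ε·F/W = 0.29 × 298.86 / 70000 m = 1.238e-03 mm/s.
R = 1.238e-03 × 3600 = 4.46 mm/hr.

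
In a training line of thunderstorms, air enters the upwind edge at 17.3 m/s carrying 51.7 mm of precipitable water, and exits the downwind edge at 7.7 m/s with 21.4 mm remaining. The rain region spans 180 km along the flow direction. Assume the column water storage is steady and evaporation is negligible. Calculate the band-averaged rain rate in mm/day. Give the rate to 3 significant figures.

Column moisture flux per unit crosswind length is F = V × PW.
Inflow: F_in = 17.3 × 51.7 = 894.41 mm·m/s
Outflow: F_out = 7.7 × 21.4 = 164.78 mm·m/s
Steady-state rate R = (F_in − F_out)/L = (894.41 − 164.78) / 180000 m = 4.054e-03 mm/s.
R = 4.054e-03 × 3600 × 24 = 350 mm/day.

R ≈ 350 mm/day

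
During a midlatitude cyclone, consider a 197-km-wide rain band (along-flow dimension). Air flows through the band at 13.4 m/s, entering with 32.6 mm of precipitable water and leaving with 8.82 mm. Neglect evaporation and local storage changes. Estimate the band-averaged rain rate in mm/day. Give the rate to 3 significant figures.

R ≈ 140 mm/day

Column moisture flux per unit crosswind length is F = V × PW.
Inflow: F_in = 13.4 × 32.6 = 436.84 mm·m/s
Outflow: F_out = 13.4 × 8.82 = 118.188 mm·m/s
Steady-state rate R = (F_in − F_out)/L = (436.84 − 118.188) / 197000 m = 1.618e-03 mm/s.
R = 1.618e-03 × 3600 × 24 = 140 mm/day.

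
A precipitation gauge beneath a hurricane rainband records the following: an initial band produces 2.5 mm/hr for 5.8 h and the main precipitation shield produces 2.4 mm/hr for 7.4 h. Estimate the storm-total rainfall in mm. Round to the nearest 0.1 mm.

Total = Σ Rᵢ Δtᵢ = 2.5 × 5.8 + 2.4 × 7.4
      = 14.5 + 17.76 = 32.3 mm.

total ≈ 32.3 mm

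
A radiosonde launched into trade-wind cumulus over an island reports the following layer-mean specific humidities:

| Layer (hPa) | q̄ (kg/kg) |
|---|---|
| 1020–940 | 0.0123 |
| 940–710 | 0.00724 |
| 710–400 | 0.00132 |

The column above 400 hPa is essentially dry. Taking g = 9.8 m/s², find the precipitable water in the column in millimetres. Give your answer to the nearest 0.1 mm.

Precipitable water is the column-integrated vapour mass per unit area: PW = (1/g) Σ q̄ Δp, with q in kg/kg and Δp in Pa (1 kg/m² of water = 1 mm).
Layer 1020–940 hPa: Δp = 80 hPa = 8000 Pa, q̄ = 0.0123 kg/kg → 0.0123 × 8000 / 9.8 = 10.04 mm
Layer 940–710 hPa: Δp = 230 hPa = 23000 Pa, q̄ = 0.00724 kg/kg → 0.00724 × 23000 / 9.8 = 16.99 mm
Layer 710–400 hPa: Δp = 310 hPa = 31000 Pa, q̄ = 0.00132 kg/kg → 0.00132 × 31000 / 9.8 = 4.18 mm
PW = 10.04 + 16.99 + 4.18 = 31.21 ≈ 31.2 mm.

PW ≈ 31.2 mm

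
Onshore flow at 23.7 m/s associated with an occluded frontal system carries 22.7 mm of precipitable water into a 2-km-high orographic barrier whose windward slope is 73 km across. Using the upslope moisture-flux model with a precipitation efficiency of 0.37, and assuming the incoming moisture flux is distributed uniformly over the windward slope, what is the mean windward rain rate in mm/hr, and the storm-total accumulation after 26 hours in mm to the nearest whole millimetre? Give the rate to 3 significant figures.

Incoming column moisture flux per unit ridge length: F = V × PW = 23.7 × 22.7 = 537.99 mm·m/s.
Spread over the 73 km slope with efficiency ε = 0.37: R = ε·F/W = 0.37 × 537.99 / 73000 m = 2.727e-03 mm/s.
R = 2.727e-03 × 3600 = 9.82 mm/hr.
Over 26 h: total = 9.82 × 26 = 255.32 ≈ 255 mm.

R ≈ 9.82 mm/hr; total ≈ 255 mm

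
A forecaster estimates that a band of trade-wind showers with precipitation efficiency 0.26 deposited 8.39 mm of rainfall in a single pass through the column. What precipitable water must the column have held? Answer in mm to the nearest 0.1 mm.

PW ≈ 32.3 mm

PW = rainfall / ε = 8.39 / 0.26 = 32.3 mm.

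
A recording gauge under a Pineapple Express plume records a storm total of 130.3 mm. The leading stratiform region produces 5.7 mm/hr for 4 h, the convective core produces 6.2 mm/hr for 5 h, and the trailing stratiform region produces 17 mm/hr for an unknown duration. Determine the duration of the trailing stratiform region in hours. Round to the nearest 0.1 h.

Known phases: 5.7 × 4 + 6.2 × 5 = 22.8 + 31 = 53.8 mm.
Remaining depth = 130.3 − 53.8 = 76.5 mm.
Duration = 76.5 / 17 = 4.5 h.

duration ≈ 4.5 h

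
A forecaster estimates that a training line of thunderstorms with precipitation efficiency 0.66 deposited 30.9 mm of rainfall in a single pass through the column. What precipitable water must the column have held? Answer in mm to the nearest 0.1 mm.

PW ≈ 46.8 mm

PW = rainfall / ε = 30.9 / 0.66 = 46.8 mm.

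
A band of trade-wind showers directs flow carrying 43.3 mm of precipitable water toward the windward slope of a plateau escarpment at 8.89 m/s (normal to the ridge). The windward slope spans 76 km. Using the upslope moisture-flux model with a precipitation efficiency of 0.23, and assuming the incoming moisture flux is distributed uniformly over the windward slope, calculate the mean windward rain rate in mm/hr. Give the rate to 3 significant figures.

R ≈ 4.19 mm/hr

Incoming column moisture flux per unit ridge length: F = V × PW = 8.89 × 43.3 = 384.937 mm·m/s.
Spread over the 76 km slope with efficiency ε = 0.23: R = ε·F/W = 0.23 × 384.937 / 76000 m = 1.165e-03 mm/s.
R = 1.165e-03 × 3600 = 4.19 mm/hr.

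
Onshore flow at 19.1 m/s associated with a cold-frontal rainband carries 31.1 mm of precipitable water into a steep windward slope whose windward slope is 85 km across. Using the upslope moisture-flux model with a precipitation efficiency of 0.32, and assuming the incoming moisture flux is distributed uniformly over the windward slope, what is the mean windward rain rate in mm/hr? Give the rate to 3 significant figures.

R ≈ 8.05 mm/hr

Incoming column moisture flux per unit ridge length: F = V × PW = 19.1 × 31.1 = 594.01 mm·m/s.
Spread over the 85 km slope with efficiency ε = 0.32: R = ε·F/W = 0.32 × 594.01 / 85000 m = 2.236e-03 mm/s.
R = 2.236e-03 × 3600 = 8.05 mm/hr.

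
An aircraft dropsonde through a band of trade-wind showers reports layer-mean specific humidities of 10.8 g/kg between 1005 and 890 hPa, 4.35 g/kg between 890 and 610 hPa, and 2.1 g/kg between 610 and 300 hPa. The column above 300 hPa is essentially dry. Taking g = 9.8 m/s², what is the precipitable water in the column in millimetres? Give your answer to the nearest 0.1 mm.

PW ≈ 31.7 mm

Precipitable water is the column-integrated vapour mass per unit area: PW = (1/g) Σ q̄ Δp, with q in kg/kg and Δp in Pa (1 kg/m² of water = 1 mm).
Layer 1005–890 hPa: Δp = 115 hPa = 11500 Pa, q̄ = 0.0108 kg/kg → 0.0108 × 11500 / 9.8 = 12.67 mm
Layer 890–610 hPa: Δp = 280 hPa = 28000 Pa, q̄ = 0.00435 kg/kg → 0.00435 × 28000 / 9.8 = 12.43 mm
Layer 610–300 hPa: Δp = 310 hPa = 31000 Pa, q̄ = 0.0021 kg/kg → 0.0021 × 31000 / 9.8 = 6.64 mm
PW = 12.67 + 12.43 + 6.64 = 31.74 ≈ 31.7 mm.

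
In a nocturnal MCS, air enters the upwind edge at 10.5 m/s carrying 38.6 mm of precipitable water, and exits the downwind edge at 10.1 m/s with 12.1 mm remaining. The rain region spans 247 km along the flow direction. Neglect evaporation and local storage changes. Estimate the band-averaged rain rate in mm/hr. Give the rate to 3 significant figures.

R ≈ 4.13 mm/hr

Column moisture flux per unit crosswind length is F = V × PW.
Inflow: F_in = 10.5 × 38.6 = 405.3 mm·m/s
Outflow: F_out = 10.1 × 12.1 = 122.21 mm·m/s
Steady-state rate R = (F_in − F_out)/L = (405.3 − 122.21) / 247000 m = 1.146e-03 mm/s.
R = 1.146e-03 × 3600 = 4.13 mm/hr.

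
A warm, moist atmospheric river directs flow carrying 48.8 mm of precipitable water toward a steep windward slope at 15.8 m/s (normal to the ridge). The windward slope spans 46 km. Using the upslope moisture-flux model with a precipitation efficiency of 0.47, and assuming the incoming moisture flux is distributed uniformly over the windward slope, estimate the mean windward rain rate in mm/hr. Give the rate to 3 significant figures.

Incoming column moisture flux per unit ridge length: F = V × PW = 15.8 × 48.8 = 771.04 mm·m/s.
Spread over the 46 km slope with efficiency ε = 0.47: R = ε·F/W = 0.47 × 771.04 / 46000 m = 7.878e-03 mm/s.
R = 7.878e-03 × 3600 = 28.4 mm/hr.

R ≈ 28.4 mm/hr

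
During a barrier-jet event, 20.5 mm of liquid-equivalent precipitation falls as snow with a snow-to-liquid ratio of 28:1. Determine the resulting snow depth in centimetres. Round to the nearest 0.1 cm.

Snow depth = liquid × ratio = 20.5 mm × 28 = 574 mm = 57.4 cm.

snow depth ≈ 57.4 cm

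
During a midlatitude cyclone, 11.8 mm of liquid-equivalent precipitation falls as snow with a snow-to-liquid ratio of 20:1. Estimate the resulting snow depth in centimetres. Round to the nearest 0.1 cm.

snow depth ≈ 23.6 cm

Snow depth = liquid × ratio = 11.8 mm × 20 = 236 mm = 23.6 cm.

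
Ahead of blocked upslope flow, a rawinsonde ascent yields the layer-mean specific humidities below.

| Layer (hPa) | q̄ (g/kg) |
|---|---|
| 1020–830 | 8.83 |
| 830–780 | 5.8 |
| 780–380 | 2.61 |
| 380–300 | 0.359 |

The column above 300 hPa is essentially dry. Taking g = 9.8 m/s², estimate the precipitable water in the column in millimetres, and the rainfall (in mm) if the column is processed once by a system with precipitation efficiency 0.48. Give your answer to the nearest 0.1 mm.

Precipitable water is the column-integrated vapour mass per unit area: PW = (1/g) Σ q̄ Δp, with q in kg/kg and Δp in Pa (1 kg/m² of water = 1 mm).
Layer 1020–830 hPa: Δp = 190 hPa = 19000 Pa, q̄ = 0.00883 kg/kg → 0.00883 × 19000 / 9.8 = 17.12 mm
Layer 830–780 hPa: Δp = 50 hPa = 5000 Pa, q̄ = 0.0058 kg/kg → 0.0058 × 5000 / 9.8 = 2.96 mm
Layer 780–380 hPa: Δp = 400 hPa = 40000 Pa, q̄ = 0.00261 kg/kg → 0.00261 × 40000 / 9.8 = 10.65 mm
Layer 380–300 hPa: Δp = 80 hPa = 8000 Pa, q̄ = 0.000359 kg/kg → 0.000359 × 8000 / 9.8 = 0.29 mm
PW = 17.12 + 2.96 + 10.65 + 0.29 = 31.02 ≈ 31.0 mm.
Rainfall = ε × PW = 0.48 × 31.0 = 14.9 mm.

PW ≈ 31.0 mm; rainfall ≈ 14.9 mm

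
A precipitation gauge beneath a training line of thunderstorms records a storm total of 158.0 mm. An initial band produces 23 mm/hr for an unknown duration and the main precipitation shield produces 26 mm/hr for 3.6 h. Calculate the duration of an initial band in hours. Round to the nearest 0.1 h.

duration ≈ 2.8 h

Known phases: 26 × 3.6 = 93.6 mm.
Remaining depth = 158.0 − 93.6 = 64.4 mm.
Duration = 64.4 / 23 = 2.8 h.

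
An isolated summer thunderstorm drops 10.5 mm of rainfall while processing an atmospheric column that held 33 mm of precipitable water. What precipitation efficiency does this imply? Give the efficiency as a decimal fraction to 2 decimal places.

ε = rainfall / PW = 10.5 / 33 = 0.32.

ε ≈ 0.32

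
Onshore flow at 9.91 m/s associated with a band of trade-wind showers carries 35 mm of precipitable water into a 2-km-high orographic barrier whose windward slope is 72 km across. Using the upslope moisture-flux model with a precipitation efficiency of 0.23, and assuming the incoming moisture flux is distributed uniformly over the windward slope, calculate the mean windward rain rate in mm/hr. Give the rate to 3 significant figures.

R ≈ 3.99 mm/hr

Incoming column moisture flux per unit ridge length: F = V × PW = 9.91 × 35 = 346.85 mm·m/s.
Spread over the 72 km slope with efficiency ε = 0.23: R = ε·F/W = 0.23 × 346.85 / 72000 m = 1.108e-03 mm/s.
R = 1.108e-03 × 3600 = 3.99 mm/hr.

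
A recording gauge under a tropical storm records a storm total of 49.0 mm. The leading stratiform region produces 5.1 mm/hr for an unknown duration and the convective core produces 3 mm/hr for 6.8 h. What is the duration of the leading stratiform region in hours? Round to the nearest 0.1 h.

duration ≈ 5.6 h

Known phases: 3 × 6.8 = 20.4 mm.
Remaining depth = 49.0 − 20.4 = 28.6 mm.
Duration = 28.6 / 5.1 = 5.6 h.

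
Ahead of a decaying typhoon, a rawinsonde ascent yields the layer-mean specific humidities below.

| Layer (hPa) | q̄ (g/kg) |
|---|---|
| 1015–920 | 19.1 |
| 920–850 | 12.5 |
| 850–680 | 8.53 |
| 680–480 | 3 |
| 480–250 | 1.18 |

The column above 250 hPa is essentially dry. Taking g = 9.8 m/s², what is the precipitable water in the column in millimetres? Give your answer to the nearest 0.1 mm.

Precipitable water is the column-integrated vapour mass per unit area: PW = (1/g) Σ q̄ Δp, with q in kg/kg and Δp in Pa (1 kg/m² of water = 1 mm).
Layer 1015–920 hPa: Δp = 95 hPa = 9500 Pa, q̄ = 0.0191 kg/kg → 0.0191 × 9500 / 9.8 = 18.52 mm
Layer 920–850 hPa: Δp = 70 hPa = 7000 Pa, q̄ = 0.0125 kg/kg → 0.0125 × 7000 / 9.8 = 8.93 mm
Layer 850–680 hPa: Δp = 170 hPa = 17000 Pa, q̄ = 0.00853 kg/kg → 0.00853 × 17000 / 9.8 = 14.80 mm
Layer 680–480 hPa: Δp = 200 hPa = 20000 Pa, q̄ = 0.003 kg/kg → 0.003 × 20000 / 9.8 = 6.12 mm
Layer 480–250 hPa: Δp = 230 hPa = 23000 Pa, q̄ = 0.00118 kg/kg → 0.00118 × 23000 / 9.8 = 2.77 mm
PW = 18.52 + 8.93 + 14.80 + 6.12 + 2.77 = 51.14 ≈ 51.1 mm.

PW ≈ 51.1 mm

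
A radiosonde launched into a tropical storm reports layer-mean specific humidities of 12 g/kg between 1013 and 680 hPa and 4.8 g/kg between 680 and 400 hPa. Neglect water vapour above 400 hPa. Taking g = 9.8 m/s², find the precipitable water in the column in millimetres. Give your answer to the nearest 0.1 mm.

Precipitable water is the column-integrated vapour mass per unit area: PW = (1/g) Σ q̄ Δp, with q in kg/kg and Δp in Pa (1 kg/m² of water = 1 mm).
Layer 1013–680 hPa: Δp = 333 hPa = 33300 Pa, q̄ = 0.012 kg/kg → 0.012 × 33300 / 9.8 = 40.78 mm
Layer 680–400 hPa: Δp = 280 hPa = 28000 Pa, q̄ = 0.0048 kg/kg → 0.0048 × 28000 / 9.8 = 13.71 mm
PW = 40.78 + 13.71 = 54.49 ≈ 54.5 mm.

PW ≈ 54.5 mm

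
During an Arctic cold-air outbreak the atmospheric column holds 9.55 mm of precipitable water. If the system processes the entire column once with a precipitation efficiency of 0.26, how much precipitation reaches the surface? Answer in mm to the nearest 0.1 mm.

Precipitation = ε × PW = 0.26 × 9.55 = 2.5 mm.

precipitation ≈ 2.5 mm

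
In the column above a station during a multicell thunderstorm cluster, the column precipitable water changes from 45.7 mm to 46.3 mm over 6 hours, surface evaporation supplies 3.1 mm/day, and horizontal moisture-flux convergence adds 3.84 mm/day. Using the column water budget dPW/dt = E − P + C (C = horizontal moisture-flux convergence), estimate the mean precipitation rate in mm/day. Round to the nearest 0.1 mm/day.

dPW/dt = (46.3 − 45.7) mm / (6/24 day) = +2.400 mm/day.
P = E + C − dPW/dt = 3.1 + (3.84) − (+2.400) = 4.5 mm/day.

P ≈ 4.5 mm/day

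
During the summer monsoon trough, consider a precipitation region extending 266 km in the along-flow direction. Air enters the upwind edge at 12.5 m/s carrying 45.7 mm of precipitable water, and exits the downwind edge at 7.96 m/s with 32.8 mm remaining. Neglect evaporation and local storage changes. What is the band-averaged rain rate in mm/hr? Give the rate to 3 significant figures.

R ≈ 4.20 mm/hr

Column moisture flux per unit crosswind length is F = V × PW.
Inflow: F_in = 12.5 × 45.7 = 571.25 mm·m/s
Outflow: F_out = 7.96 × 32.8 = 261.088 mm·m/s
Steady-state rate R = (F_in − F_out)/L = (571.25 − 261.088) / 266000 m = 1.166e-03 mm/s.
R = 1.166e-03 × 3600 = 4.20 mm/hr.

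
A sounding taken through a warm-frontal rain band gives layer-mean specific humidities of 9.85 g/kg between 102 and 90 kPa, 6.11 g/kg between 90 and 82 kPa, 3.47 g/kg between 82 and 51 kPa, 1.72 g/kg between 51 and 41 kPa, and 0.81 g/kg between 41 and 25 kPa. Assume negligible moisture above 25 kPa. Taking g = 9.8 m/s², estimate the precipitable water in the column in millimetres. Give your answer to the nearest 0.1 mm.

PW ≈ 31.1 mm

Precipitable water is the column-integrated vapour mass per unit area: PW = (1/g) Σ q̄ Δp, with q in kg/kg and Δp in Pa (1 kg/m² of water = 1 mm).
Layer 102–90 kPa: Δp = 120 hPa = 12000 Pa, q̄ = 0.00985 kg/kg → 0.00985 × 12000 / 9.8 = 12.06 mm
Layer 90–82 kPa: Δp = 80 hPa = 8000 Pa, q̄ = 0.00611 kg/kg → 0.00611 × 8000 / 9.8 = 4.99 mm
Layer 82–51 kPa: Δp = 310 hPa = 31000 Pa, q̄ = 0.00347 kg/kg → 0.00347 × 31000 / 9.8 = 10.98 mm
Layer 51–41 kPa: Δp = 100 hPa = 10000 Pa, q̄ = 0.00172 kg/kg → 0.00172 × 10000 / 9.8 = 1.76 mm
Layer 41–25 kPa: Δp = 160 hPa = 16000 Pa, q̄ = 0.00081 kg/kg → 0.00081 × 16000 / 9.8 = 1.32 mm
PW = 12.06 + 4.99 + 10.98 + 1.76 + 1.32 = 31.11 ≈ 31.1 mm.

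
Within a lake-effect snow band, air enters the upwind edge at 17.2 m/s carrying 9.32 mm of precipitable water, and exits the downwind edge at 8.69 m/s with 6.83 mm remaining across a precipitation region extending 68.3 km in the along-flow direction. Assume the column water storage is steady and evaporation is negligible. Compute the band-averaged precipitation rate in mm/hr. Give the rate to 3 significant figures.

R ≈ 5.32 mm/hr

Column moisture flux per unit crosswind length is F = V × PW.
Inflow: F_in = 17.2 × 9.32 = 160.304 mm·m/s
Outflow: F_out = 8.69 × 6.83 = 59.3527 mm·m/s
Steady-state rate R = (F_in − F_out)/L = (160.304 − 59.3527) / 68300 m = 1.478e-03 mm/s.
R = 1.478e-03 × 3600 = 5.32 mm/hr.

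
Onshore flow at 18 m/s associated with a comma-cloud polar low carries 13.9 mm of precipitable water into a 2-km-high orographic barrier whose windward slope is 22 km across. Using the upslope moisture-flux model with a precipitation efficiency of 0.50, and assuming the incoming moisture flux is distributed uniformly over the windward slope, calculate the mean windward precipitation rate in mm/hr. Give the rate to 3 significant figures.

Incoming column moisture flux per unit ridge length: F = V × PW = 18 × 13.9 = 250.2 mm·m/s.
Spread over the 22 km slope with efficiency ε = 0.50: R = ε·F/W = 0.50 × 250.2 / 22000 m = 5.686e-03 mm/s.
R = 5.686e-03 × 3600 = 20.5 mm/hr.

R ≈ 20.5 mm/hr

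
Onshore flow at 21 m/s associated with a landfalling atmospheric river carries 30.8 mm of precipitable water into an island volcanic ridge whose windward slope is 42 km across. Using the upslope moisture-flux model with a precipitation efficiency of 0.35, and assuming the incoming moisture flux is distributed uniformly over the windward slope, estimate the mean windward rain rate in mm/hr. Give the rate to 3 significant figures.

Incoming column moisture flux per unit ridge length: F = V × PW = 21 × 30.8 = 646.8 mm·m/s.
Spread over the 42 km slope with efficiency ε = 0.35: R = ε·F/W = 0.35 × 646.8 / 42000 m = 5.390e-03 mm/s.
R = 5.390e-03 × 3600 = 19.4 mm/hr.

R ≈ 19.4 mm/hr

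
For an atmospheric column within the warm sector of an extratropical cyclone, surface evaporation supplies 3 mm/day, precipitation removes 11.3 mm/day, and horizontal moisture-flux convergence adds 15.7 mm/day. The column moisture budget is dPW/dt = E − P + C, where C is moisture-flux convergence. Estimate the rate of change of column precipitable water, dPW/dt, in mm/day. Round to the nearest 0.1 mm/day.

dPW/dt ≈ 7.4 mm/day

dPW/dt = E − P + C = 3 − 11.3 + (15.7) = 7.4 mm/day.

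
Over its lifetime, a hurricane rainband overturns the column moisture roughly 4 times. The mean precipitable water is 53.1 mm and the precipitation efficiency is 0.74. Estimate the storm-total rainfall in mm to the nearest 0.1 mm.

Each cycle deposits ε × PW = 0.74 × 53.1 = 39.294 mm.
Over 4 cycles: 4 × 39.294 = 157.2 mm.

rainfall ≈ 157.2 mm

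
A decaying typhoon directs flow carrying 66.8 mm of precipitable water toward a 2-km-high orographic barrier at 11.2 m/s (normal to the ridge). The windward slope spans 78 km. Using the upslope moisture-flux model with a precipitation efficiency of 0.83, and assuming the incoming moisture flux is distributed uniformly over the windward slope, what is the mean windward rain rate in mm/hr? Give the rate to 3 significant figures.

Incoming column moisture flux per unit ridge length: F = V × PW = 11.2 × 66.8 = 748.16 mm·m/s.
Spread over the 78 km slope with efficiency ε = 0.83: R = ε·F/W = 0.83 × 748.16 / 78000 m = 7.961e-03 mm/s.
R = 7.961e-03 × 3600 = 28.7 mm/hr.

R ≈ 28.7 mm/hr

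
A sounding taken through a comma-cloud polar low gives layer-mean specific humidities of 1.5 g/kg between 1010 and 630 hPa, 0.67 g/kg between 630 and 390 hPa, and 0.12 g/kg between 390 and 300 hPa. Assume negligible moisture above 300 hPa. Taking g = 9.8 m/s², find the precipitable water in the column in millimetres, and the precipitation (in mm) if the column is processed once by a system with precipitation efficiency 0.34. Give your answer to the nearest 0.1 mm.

Precipitable water is the column-integrated vapour mass per unit area: PW = (1/g) Σ q̄ Δp, with q in kg/kg and Δp in Pa (1 kg/m² of water = 1 mm).
Layer 1010–630 hPa: Δp = 380 hPa = 38000 Pa, q̄ = 0.0015 kg/kg → 0.0015 × 38000 / 9.8 = 5.82 mm
Layer 630–390 hPa: Δp = 240 hPa = 24000 Pa, q̄ = 0.00067 kg/kg → 0.00067 × 24000 / 9.8 = 1.64 mm
Layer 390–300 hPa: Δp = 90 hPa = 9000 Pa, q̄ = 0.00012 kg/kg → 0.00012 × 9000 / 9.8 = 0.11 mm
PW = 5.82 + 1.64 + 0.11 = 7.57 ≈ 7.6 mm.
Precipitation = ε × PW = 0.34 × 7.6 = 2.6 mm.

PW ≈ 7.6 mm; precipitation ≈ 2.6 mm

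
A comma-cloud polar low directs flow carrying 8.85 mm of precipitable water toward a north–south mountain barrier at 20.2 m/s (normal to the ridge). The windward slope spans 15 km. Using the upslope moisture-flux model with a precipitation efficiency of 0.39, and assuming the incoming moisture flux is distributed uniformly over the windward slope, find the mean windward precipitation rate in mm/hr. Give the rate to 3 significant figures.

R ≈ 16.7 mm/hr

Incoming column moisture flux per unit ridge length: F = V × PW = 20.2 × 8.85 = 178.77 mm·m/s.
Spread over the 15 km slope with efficiency ε = 0.39: R = ε·F/W = 0.39 × 178.77 / 15000 m = 4.648e-03 mm/s.
R = 4.648e-03 × 3600 = 16.7 mm/hr.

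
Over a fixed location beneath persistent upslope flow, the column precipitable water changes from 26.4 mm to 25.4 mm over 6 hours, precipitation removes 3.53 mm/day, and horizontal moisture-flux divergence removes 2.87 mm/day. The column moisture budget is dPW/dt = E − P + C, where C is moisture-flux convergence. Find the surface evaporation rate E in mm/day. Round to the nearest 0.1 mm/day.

dPW/dt = (25.4 − 26.4) mm / (6/24 day) = -4.000 mm/day.
E = dPW/dt + P − C = (-4.000) + 3.53 − (-2.87) = 2.4 mm/day.

E ≈ 2.4 mm/day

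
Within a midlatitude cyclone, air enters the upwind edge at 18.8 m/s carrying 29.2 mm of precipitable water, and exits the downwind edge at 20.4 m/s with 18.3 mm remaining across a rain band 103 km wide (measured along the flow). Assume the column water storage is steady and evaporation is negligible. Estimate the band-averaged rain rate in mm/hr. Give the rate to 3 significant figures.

R ≈ 6.14 mm/hr

Column moisture flux per unit crosswind length is F = V × PW.
Inflow: F_in = 18.8 × 29.2 = 548.96 mm·m/s
Outflow: F_out = 20.4 × 18.3 = 373.32 mm·m/s
Steady-state rate R = (F_in − F_out)/L = (548.96 − 373.32) / 103000 m = 1.705e-03 mm/s.
R = 1.705e-03 × 3600 = 6.14 mm/hr.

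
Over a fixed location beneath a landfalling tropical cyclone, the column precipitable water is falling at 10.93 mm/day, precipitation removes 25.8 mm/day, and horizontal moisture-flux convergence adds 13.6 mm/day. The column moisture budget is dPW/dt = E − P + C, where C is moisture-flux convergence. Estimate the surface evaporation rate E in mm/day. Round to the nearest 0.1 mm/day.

dPW/dt = -10.93 mm/day.
E = dPW/dt + P − C = (-10.93) + 25.8 − (13.6) = 1.3 mm/day.

E ≈ 1.3 mm/day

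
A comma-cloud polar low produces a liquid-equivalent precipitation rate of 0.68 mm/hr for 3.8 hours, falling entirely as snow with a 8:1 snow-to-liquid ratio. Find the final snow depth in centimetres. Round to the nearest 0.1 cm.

snow depth ≈ 2.1 cm

Liquid-equivalent depth = 0.68 × 3.8 = 2.584 mm.
Snow depth = 2.584 mm × 8 = 20.672 mm = 2.1 cm.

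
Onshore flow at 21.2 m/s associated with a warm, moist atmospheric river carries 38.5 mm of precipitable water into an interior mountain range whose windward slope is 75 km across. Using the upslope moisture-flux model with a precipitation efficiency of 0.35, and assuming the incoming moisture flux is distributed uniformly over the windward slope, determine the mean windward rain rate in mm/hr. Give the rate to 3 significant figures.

Incoming column moisture flux per unit ridge length: F = V × PW = 21.2 × 38.5 = 816.2 mm·m/s.
Spread over the 75 km slope with efficiency ε = 0.35: R = ε·F/W = 0.35 × 816.2 / 75000 m = 3.809e-03 mm/s.
R = 3.809e-03 × 3600 = 13.7 mm/hr.

R ≈ 13.7 mm/hr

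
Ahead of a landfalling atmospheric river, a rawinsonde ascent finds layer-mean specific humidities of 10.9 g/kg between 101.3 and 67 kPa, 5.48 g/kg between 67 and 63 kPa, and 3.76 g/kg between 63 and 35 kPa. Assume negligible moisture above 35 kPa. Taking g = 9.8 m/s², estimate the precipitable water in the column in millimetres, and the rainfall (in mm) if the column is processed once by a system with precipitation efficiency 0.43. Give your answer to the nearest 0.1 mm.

Precipitable water is the column-integrated vapour mass per unit area: PW = (1/g) Σ q̄ Δp, with q in kg/kg and Δp in Pa (1 kg/m² of water = 1 mm).
Layer 101.3–67 kPa: Δp = 343 hPa = 34300 Pa, q̄ = 0.0109 kg/kg → 0.0109 × 34300 / 9.8 = 38.15 mm
Layer 67–63 kPa: Δp = 40 hPa = 4000 Pa, q̄ = 0.00548 kg/kg → 0.00548 × 4000 / 9.8 = 2.24 mm
Layer 63–35 kPa: Δp = 280 hPa = 28000 Pa, q̄ = 0.00376 kg/kg → 0.00376 × 28000 / 9.8 = 10.74 mm
PW = 38.15 + 2.24 + 10.74 = 51.13 ≈ 51.1 mm.
Rainfall = ε × PW = 0.43 × 51.1 = 22.0 mm.

PW ≈ 51.1 mm; rainfall ≈ 22.0 mm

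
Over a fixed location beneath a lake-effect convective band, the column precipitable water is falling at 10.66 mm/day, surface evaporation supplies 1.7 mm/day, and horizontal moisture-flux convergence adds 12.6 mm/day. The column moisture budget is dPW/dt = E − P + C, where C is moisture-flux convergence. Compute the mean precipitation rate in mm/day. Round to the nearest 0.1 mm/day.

dPW/dt = -10.66 mm/day.
P = E + C − dPW/dt = 1.7 + (12.6) − (-10.66) = 25.0 mm/day.

P ≈ 25.0 mm/day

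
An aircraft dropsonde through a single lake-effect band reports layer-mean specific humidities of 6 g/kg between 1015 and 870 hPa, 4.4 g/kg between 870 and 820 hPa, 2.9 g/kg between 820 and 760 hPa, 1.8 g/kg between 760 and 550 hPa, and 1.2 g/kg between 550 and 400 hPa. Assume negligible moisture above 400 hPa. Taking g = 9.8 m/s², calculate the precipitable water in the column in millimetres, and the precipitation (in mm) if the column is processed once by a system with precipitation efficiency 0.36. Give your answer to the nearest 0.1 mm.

Precipitable water is the column-integrated vapour mass per unit area: PW = (1/g) Σ q̄ Δp, with q in kg/kg and Δp in Pa (1 kg/m² of water = 1 mm).
Layer 1015–870 hPa: Δp = 145 hPa = 14500 Pa, q̄ = 0.006 kg/kg → 0.006 × 14500 / 9.8 = 8.88 mm
Layer 870–820 hPa: Δp = 50 hPa = 5000 Pa, q̄ = 0.0044 kg/kg → 0.0044 × 5000 / 9.8 = 2.24 mm
Layer 820–760 hPa: Δp = 60 hPa = 6000 Pa, q̄ = 0.0029 kg/kg → 0.0029 × 6000 / 9.8 = 1.78 mm
Layer 760–550 hPa: Δp = 210 hPa = 21000 Pa, q̄ = 0.0018 kg/kg → 0.0018 × 21000 / 9.8 = 3.86 mm
Layer 550–400 hPa: Δp = 150 hPa = 15000 Pa, q̄ = 0.0012 kg/kg → 0.0012 × 15000 / 9.8 = 1.84 mm
PW = 8.88 + 2.24 + 1.78 + 3.86 + 1.84 = 18.60 ≈ 18.6 mm.
Precipitation = ε × PW = 0.36 × 18.6 = 6.7 mm.

PW ≈ 18.6 mm; precipitation ≈ 6.7 mm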